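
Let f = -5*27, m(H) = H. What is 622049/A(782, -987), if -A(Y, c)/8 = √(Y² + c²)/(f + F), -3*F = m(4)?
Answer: 622049*√1585693/93048 ≈ 8418.4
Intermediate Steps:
f = -135
F = -4/3 (F = -⅓*4 = -4/3 ≈ -1.3333)
A(Y, c) = 24*√(Y² + c²)/409 (A(Y, c) = -8*√(Y² + c²)/(-135 - 4/3) = -8*√(Y² + c²)/(-409/3) = -8*√(Y² + c²)*(-3)/409 = -(-24)*√(Y² + c²)/409 = 24*√(Y² + c²)/409)
622049/A(782, -987) = 622049/((24*√(782² + (-987)²)/409)) = 622049/((24*√(611524 + 974169)/409)) = 622049/((24*√1585693/409)) = 622049*(√1585693/93048) = 622049*√1585693/93048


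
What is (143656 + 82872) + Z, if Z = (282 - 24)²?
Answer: 293092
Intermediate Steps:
Z = 66564 (Z = 258² = 66564)
(143656 + 82872) + Z = (143656 + 82872) + 66564 = 226528 + 66564 = 293092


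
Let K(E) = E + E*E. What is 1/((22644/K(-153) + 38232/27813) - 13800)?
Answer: -352298/4860885101 ≈ -7.2476e-5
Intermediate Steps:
K(E) = E + E²
1/((22644/K(-153) + 38232/27813) - 13800) = 1/((22644/((-153*(1 - 153))) + 38232/27813) - 13800) = 1/((22644/((-153*(-152))) + 38232*(1/27813)) - 13800) = 1/((22644/23256 + 12744/9271) - 13800) = 1/((22644*(1/23256) + 12744/9271) - 13800) = 1/((37/38 + 12744/9271) - 13800) = 1/(827299/352298 - 13800) = 1/(-4860885101/352298) = -352298/4860885101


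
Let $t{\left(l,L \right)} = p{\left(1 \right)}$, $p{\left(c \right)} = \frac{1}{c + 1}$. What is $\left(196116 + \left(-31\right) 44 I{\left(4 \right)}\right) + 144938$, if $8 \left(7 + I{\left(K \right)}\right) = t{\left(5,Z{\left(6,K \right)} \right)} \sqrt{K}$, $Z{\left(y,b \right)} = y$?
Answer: $\frac{700863}{2} \approx 3.5043 \cdot 10^{5}$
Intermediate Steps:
$p{\left(c \right)} = \frac{1}{1 + c}$
$t{\left(l,L \right)} = \frac{1}{2}$ ($t{\left(l,L \right)} = \frac{1}{1 + 1} = \frac{1}{2}$)
$I{\left(K \right)} = -7 + \frac{\sqrt{K}}{16}$ ($I{\left(K \right)} = -7 + \frac{\frac{1}{2} \sqrt{K}}{8} = -7 + \frac{\sqrt{K}}{16}$)
$\left(196116 + \left(-31\right) 44 I{\left(4 \right)}\right) + 144938 = \left(196116 + \left(-31\right) 44 \left(-7 + \frac{\sqrt{4}}{16}\right)\right) + 144938 = \left(196116 - 1364 \left(-7 + \frac{1}{16} \cdot 2\right)\right) + 144938 = \left(196116 - 1364 \left(-7 + \frac{1}{8}\right)\right) + 144938 = \left(196116 - - \frac{18755}{2}\right) + 144938 = \left(196116 + \frac{18755}{2}\right) + 144938 = \frac{410987}{2} + 144938 = \frac{700863}{2}$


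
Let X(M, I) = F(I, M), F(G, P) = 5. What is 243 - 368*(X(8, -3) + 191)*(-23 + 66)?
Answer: -3101261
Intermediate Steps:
X(M, I) = 5
243 - 368*(X(8, -3) + 191)*(-23 + 66) = 243 - 368*(5 + 191)*(-23 + 66) = 243 - 72128*43 = 243 - 368*8428 = 243 - 3101504 = -3101261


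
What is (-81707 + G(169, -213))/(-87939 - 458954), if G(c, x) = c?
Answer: 81538/546893 ≈ 0.14909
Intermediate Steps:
(-81707 + G(169, -213))/(-87939 - 458954) = (-81707 + 169)/(-87939 - 458954) = -81538/(-546893) = -81538*(-1/546893) = 81538/546893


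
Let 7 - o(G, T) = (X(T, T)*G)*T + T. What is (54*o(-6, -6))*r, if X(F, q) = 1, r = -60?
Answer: 74520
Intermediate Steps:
o(G, T) = 7 - T - G*T (o(G, T) = 7 - ((1*G)*T + T) = 7 - (G*T + T) = 7 - (T + G*T) = 7 + (-T - G*T) = 7 - T - G*T)
(54*o(-6, -6))*r = (54*(7 - 1*(-6) - 1*(-6)*(-6)))*(-60) = (54*(7 + 6 - 36))*(-60) = (54*(-23))*(-60) = -1242*(-60) = 74520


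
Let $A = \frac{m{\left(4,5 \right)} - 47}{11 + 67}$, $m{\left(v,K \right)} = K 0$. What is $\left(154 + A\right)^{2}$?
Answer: $\frac{143161225}{6084} \approx 23531.0$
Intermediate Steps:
$m{\left(v,K \right)} = 0$
$A = - \frac{47}{78}$ ($A = \frac{0 - 47}{11 + 67} = \frac{0 - 47}{78} = \left(-47\right) \frac{1}{78} = - \frac{47}{78} \approx -0.60256$)
$\left(154 + A\right)^{2} = \left(154 - \frac{47}{78}\right)^{2} = \left(\frac{11965}{78}\right)^{2} = \frac{143161225}{6084}$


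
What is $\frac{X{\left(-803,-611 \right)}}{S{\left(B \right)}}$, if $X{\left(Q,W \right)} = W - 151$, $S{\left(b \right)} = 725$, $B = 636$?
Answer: $- \frac{762}{725} \approx -1.051$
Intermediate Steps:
$X{\left(Q,W \right)} = -151 + W$
$\frac{X{\left(-803,-611 \right)}}{S{\left(B \right)}} = \frac{-151 - 611}{725} = \left(-762\right) \frac{1}{725} = - \frac{762}{725}$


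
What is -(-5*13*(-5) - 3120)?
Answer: 2795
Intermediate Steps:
-(-5*13*(-5) - 3120) = -(-65*(-5) - 3120) = -(325 - 3120) = -1*(-2795) = 2795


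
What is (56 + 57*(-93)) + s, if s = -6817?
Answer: -12062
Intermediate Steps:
(56 + 57*(-93)) + s = (56 + 57*(-93)) - 6817 = (56 - 5301) - 6817 = -5245 - 6817 = -12062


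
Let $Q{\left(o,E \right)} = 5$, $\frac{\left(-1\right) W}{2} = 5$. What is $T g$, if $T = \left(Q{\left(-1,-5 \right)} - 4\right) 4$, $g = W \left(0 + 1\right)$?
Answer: $-40$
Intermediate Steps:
$W = -10$ ($W = \left(-2\right) 5 = -10$)
$g = -10$ ($g = - 10 \left(0 + 1\right) = \left(-10\right) 1 = -10$)
$T = 4$ ($T = \left(5 - 4\right) 4 = 1 \cdot 4 = 4$)
$T g = 4 \left(-10\right) = -40$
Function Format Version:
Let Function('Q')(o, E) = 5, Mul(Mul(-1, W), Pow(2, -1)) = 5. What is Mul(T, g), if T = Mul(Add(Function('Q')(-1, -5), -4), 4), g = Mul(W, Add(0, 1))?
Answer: -40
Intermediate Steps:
W = -10 (W = Mul(-2, 5) = -10)
g = -10 (g = Mul(-10, Add(0, 1)) = Mul(-10, 1) = -10)
T = 4 (T = Mul(Add(5, -4), 4) = Mul(1, 4) = 4)
Mul(T, g) = Mul(4, -10) = -40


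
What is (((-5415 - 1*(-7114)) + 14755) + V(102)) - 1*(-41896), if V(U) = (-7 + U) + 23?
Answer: 58468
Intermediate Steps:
V(U) = 16 + U
(((-5415 - 1*(-7114)) + 14755) + V(102)) - 1*(-41896) = (((-5415 - 1*(-7114)) + 14755) + (16 + 102)) - 1*(-41896) = (((-5415 + 7114) + 14755) + 118) + 41896 = ((1699 + 14755) + 118) + 41896 = (16454 + 118) + 41896 = 16572 + 41896 = 58468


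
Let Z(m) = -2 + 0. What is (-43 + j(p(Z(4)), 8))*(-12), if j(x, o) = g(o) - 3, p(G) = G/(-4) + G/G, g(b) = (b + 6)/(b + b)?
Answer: 1083/2 ≈ 541.50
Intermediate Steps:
Z(m) = -2
g(b) = (6 + b)/(2*b) (g(b) = (6 + b)/((2*b)) = (6 + b)*(1/(2*b)) = (6 + b)/(2*b))
p(G) = 1 - G/4 (p(G) = G*(-¼) + 1 = -G/4 + 1 = 1 - G/4)
j(x, o) = -3 + (6 + o)/(2*o) (j(x, o) = (6 + o)/(2*o) - 3 = -3 + (6 + o)/(2*o))
(-43 + j(p(Z(4)), 8))*(-12) = (-43 + (-5/2 + 3/8))*(-12) = (-43 - 17/8)*(-12) = -361/8*(-12) = 1083/2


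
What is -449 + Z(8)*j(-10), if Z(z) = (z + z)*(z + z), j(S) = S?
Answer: -3009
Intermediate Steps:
Z(z) = 4*z² (Z(z) = (2*z)*(2*z) = 4*z²)
-449 + Z(8)*j(-10) = -449 + (4*8²)*(-10) = -449 + (4*64)*(-10) = -449 + 256*(-10) = -449 - 2560 = -3009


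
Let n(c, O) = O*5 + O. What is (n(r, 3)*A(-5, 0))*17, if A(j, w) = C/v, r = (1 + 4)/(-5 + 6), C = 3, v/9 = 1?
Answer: 102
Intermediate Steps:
v = 9 (v = 9*1 = 9)
r = 5 (r = 5/1 = 5*1 = 5)
n(c, O) = 6*O (n(c, O) = 5*O + O = 6*O)
A(j, w) = ⅓ (A(j, w) = 3/9 = 3*(⅑) = ⅓)
(n(r, 3)*A(-5, 0))*17 = ((6*3)*(⅓))*17 = (18*(⅓))*17 = 6*17 = 102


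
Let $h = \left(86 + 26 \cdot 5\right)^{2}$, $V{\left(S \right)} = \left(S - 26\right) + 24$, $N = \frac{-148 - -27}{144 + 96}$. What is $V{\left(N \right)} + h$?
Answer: $\frac{11196839}{240} \approx 46654.0$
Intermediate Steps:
$N = - \frac{121}{240}$ ($N = \frac{-148 + 27}{240} = \left(-121\right) \frac{1}{240} = - \frac{121}{240} \approx -0.50417$)
$V{\left(S \right)} = -2 + S$ ($V{\left(S \right)} = \left(-26 + S\right) + 24 = -2 + S$)
$h = 46656$ ($h = \left(86 + 130\right)^{2} = 216^{2} = 46656$)
$V{\left(N \right)} + h = \left(-2 - \frac{121}{240}\right) + 46656 = - \frac{601}{240} + 46656 = \frac{11196839}{240}$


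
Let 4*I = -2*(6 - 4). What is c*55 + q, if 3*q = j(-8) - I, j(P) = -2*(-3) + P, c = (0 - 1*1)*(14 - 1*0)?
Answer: -2311/3 ≈ -770.33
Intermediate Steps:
c = -14 (c = (0 - 1)*(14 + 0) = -1*14 = -14)
j(P) = 6 + P
I = -1 (I = (-2*(6 - 4))/4 = (-2*2)/4 = (¼)*(-4) = -1)
q = -⅓ (q = ((6 - 8) - 1*(-1))/3 = (-2 + 1)/3 = (⅓)*(-1) = -⅓ ≈ -0.33333)
c*55 + q = -14*55 - ⅓ = -770 - ⅓ = -2311/3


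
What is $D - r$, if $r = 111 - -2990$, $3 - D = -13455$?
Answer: $10357$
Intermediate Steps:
$D = 13458$ ($D = 3 - -13455 = 3 + 13455 = 13458$)
$r = 3101$ ($r = 111 + 2990 = 3101$)
$D - r = 13458 - 3101 = 10357$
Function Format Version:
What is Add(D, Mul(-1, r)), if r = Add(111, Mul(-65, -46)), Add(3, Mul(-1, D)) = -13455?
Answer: 10357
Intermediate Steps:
D = 13458 (D = Add(3, Mul(-1, -13455)) = Add(3, 13455) = 13458)
r = 3101 (r = Add(111, 2990) = 3101)
Add(D, Mul(-1, r)) = Add(13458, Mul(-1, 3101)) = Add(13458, -3101) = 10357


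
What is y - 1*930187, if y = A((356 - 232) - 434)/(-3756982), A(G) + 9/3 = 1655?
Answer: -1747347908643/1878491 ≈ -9.3019e+5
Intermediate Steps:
A(G) = 1652 (A(G) = -3 + 1655 = 1652)
y = -826/1878491 (y = 1652/(-3756982) = 1652*(-1/3756982) = -826/1878491 ≈ -0.00043971)
y - 1*930187 = -826/1878491 - 1*930187 = -826/1878491 - 930187 = -1747347908643/1878491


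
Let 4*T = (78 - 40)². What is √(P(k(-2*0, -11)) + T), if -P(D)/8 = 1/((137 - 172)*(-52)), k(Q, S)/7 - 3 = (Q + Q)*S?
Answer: √74735115/455 ≈ 19.000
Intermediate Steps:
k(Q, S) = 21 + 14*Q*S (k(Q, S) = 21 + 7*((Q + Q)*S) = 21 + 7*((2*Q)*S) = 21 + 7*(2*Q*S) = 21 + 14*Q*S)
T = 361 (T = (78 - 40)²/4 = (¼)*38² = (¼)*1444 = 361)
P(D) = -2/455 (P(D) = -8/((137 - 172)*(-52)) = -8*(-1)/((-35)*52) = -(-8)*(-1)/(35*52) = -8*1/1820 = -2/455)
√(P(k(-2*0, -11)) + T) = √(-2/455 + 361) = √(164253/455) = √74735115/455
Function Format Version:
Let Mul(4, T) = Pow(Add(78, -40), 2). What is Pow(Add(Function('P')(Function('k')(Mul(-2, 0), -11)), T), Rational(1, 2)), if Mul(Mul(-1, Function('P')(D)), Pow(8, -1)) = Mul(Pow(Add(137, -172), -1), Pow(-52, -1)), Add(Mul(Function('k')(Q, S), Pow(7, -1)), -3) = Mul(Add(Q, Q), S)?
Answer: Mul(Rational(1, 455), Pow(74735115, Rational(1, 2))) ≈ 19.000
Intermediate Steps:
Function('k')(Q, S) = Add(21, Mul(14, Q, S)) (Function('k')(Q, S) = Add(21, Mul(7, Mul(Add(Q, Q), S))) = Add(21, Mul(7, Mul(Mul(2, Q), S))) = Add(21, Mul(7, Mul(2, Q, S))) = Add(21, Mul(14, Q, S)))
T = 361 (T = Mul(Rational(1, 4), Pow(Add(78, -40), 2)) = Mul(Rational(1, 4), Pow(38, 2)) = Mul(Rational(1, 4), 1444) = 361)
Function('P')(D) = Rational(-2, 455) (Function('P')(D) = Mul(-8, Mul(Pow(Add(137, -172), -1), Pow(-52, -1))) = Mul(-8, Mul(Pow(-35, -1), Rational(-1, 52))) = Mul(-8, Mul(Rational(-1, 35), Rational(-1, 52))) = Mul(-8, Rational(1, 1820)) = Rational(-2, 455))
Pow(Add(Function('P')(Function('k')(Mul(-2, 0), -11)), T), Rational(1, 2)) = Pow(Add(Rational(-2, 455), 361), Rational(1, 2)) = Pow(Rational(164253, 455), Rational(1, 2)) = Mul(Rational(1, 455), Pow(74735115, Rational(1, 2)))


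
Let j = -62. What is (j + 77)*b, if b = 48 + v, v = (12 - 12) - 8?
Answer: 600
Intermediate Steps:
v = -8 (v = 0 - 8 = -8)
b = 40 (b = 48 - 8 = 40)
(j + 77)*b = (-62 + 77)*40 = 15*40 = 600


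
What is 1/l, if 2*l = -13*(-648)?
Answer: 1/4212 ≈ 0.00023742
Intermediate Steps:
l = 4212 (l = (-13*(-648))/2 = (½)*8424 = 4212)
1/l = 1/4212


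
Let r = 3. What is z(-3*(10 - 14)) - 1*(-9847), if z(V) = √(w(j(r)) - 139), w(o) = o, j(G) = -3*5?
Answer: 9847 + I*√154 ≈ 9847.0 + 12.41*I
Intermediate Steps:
j(G) = -15
z(V) = I*√154 (z(V) = √(-15 - 139) = √(-154) = I*√154)
z(-3*(10 - 14)) - 1*(-9847) = I*√154 - 1*(-9847) = I*√154 + 9847 = 9847 + I*√154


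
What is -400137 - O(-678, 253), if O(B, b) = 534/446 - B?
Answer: -89382012/223 ≈ -4.0082e+5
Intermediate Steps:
O(B, b) = 267/223 - B (O(B, b) = 534*(1/446) - B = 267/223 - B)
-400137 - O(-678, 253) = -400137 - (267/223 - 1*(-678)) = -400137 - (267/223 + 678) = -400137 - 1*151461/223 = -400137 - 151461/223 = -89382012/223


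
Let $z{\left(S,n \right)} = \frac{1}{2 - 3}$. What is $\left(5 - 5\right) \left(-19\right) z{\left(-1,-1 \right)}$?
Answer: $0$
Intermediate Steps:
$z{\left(S,n \right)} = -1$ ($z{\left(S,n \right)} = \frac{1}{-1} = -1$)
$\left(5 - 5\right) \left(-19\right) z{\left(-1,-1 \right)} = \left(5 - 5\right) \left(-19\right) \left(-1\right) = 0 \left(-19\right) \left(-1\right) = 0 \left(-1\right) = 0$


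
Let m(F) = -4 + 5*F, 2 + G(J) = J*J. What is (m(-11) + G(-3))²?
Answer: 2704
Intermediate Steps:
G(J) = -2 + J² (G(J) = -2 + J*J = -2 + J²)
(m(-11) + G(-3))² = ((-4 + 5*(-11)) + (-2 + (-3)²))² = ((-4 - 55) + (-2 + 9))² = (-59 + 7)² = (-52)² = 2704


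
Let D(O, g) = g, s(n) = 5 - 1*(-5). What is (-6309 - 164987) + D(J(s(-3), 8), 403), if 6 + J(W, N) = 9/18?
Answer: -170893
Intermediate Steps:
s(n) = 10 (s(n) = 5 + 5 = 10)
J(W, N) = -11/2 (J(W, N) = -6 + 9/18 = -6 + 9*(1/18) = -6 + ½ = -11/2)
(-6309 - 164987) + D(J(s(-3), 8), 403) = (-6309 - 164987) + 403 = -171296 + 403 = -170893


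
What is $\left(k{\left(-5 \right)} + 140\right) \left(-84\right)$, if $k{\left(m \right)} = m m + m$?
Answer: $-13440$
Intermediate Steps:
$k{\left(m \right)} = m + m^{2}$ ($k{\left(m \right)} = m^{2} + m = m + m^{2}$)
$\left(k{\left(-5 \right)} + 140\right) \left(-84\right) = \left(- 5 \left(1 - 5\right) + 140\right) \left(-84\right) = \left(\left(-5\right) \left(-4\right) + 140\right) \left(-84\right) = \left(20 + 140\right) \left(-84\right) = 160 \left(-84\right) = -13440$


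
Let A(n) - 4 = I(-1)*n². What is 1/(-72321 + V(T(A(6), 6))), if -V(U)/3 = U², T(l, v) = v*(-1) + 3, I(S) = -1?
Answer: -1/72348 ≈ -1.3822e-5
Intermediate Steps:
A(n) = 4 - n²
T(l, v) = 3 - v (T(l, v) = -v + 3 = 3 - v)
V(U) = -3*U²
1/(-72321 + V(T(A(6), 6))) = 1/(-72321 - 3*(3 - 1*6)²) = 1/(-72321 - 3*(3 - 6)²) = 1/(-72321 - 3*(-3)²) = 1/(-72321 - 3*9) = 1/(-72321 - 27) = 1/(-72348) = -1/72348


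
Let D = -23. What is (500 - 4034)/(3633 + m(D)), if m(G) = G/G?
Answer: -1767/1817 ≈ -0.97248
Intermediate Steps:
m(G) = 1
(500 - 4034)/(3633 + m(D)) = (500 - 4034)/(3633 + 1) = -3534/3634 = -3534*1/3634 = -1767/1817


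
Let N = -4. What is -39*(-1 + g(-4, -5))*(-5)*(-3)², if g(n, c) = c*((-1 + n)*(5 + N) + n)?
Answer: 77220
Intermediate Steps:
g(n, c) = c*(-1 + 2*n) (g(n, c) = c*((-1 + n)*(5 - 4) + n) = c*((-1 + n)*1 + n) = c*((-1 + n) + n) = c*(-1 + 2*n))
-39*(-1 + g(-4, -5))*(-5)*(-3)² = -39*(-1 - 5*(-1 + 2*(-4)))*(-5)*(-3)² = -39*(-1 - 5*(-1 - 8))*(-5)*9 = -39*(-1 - 5*(-9))*(-5)*9 = -39*(-1 + 45)*(-5)*9 = -1716*(-5)*9 = -39*(-220)*9 = 8580*9 = 77220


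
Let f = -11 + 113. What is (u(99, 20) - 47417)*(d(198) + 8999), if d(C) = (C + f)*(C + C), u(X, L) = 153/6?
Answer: -12113172617/2 ≈ -6.0566e+9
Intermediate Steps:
u(X, L) = 51/2 (u(X, L) = 153*(⅙) = 51/2)
f = 102
d(C) = 2*C*(102 + C) (d(C) = (C + 102)*(C + C) = (102 + C)*(2*C) = 2*C*(102 + C))
(u(99, 20) - 47417)*(d(198) + 8999) = (51/2 - 47417)*(2*198*(102 + 198) + 8999) = -94783*(2*198*300 + 8999)/2 = -94783*(118800 + 8999)/2 = -94783/2*127799 = -12113172617/2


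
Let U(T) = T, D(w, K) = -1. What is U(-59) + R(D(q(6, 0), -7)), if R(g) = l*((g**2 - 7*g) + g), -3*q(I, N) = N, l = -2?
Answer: -73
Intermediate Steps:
q(I, N) = -N/3
R(g) = -2*g**2 + 12*g (R(g) = -2*((g**2 - 7*g) + g) = -2*(g**2 - 6*g) = -2*g**2 + 12*g)
U(-59) + R(D(q(6, 0), -7)) = -59 + 2*(-1)*(6 - 1*(-1)) = -59 + 2*(-1)*(6 + 1) = -59 + 2*(-1)*7 = -59 - 14 = -73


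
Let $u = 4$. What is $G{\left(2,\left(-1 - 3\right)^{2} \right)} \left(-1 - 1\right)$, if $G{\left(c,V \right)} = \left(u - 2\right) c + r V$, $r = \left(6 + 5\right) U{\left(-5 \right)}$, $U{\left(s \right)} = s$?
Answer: $1752$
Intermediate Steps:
$r = -55$ ($r = \left(6 + 5\right) \left(-5\right) = 11 \left(-5\right) = -55$)
$G{\left(c,V \right)} = - 55 V + 2 c$ ($G{\left(c,V \right)} = \left(4 - 2\right) c - 55 V = 2 c - 55 V = - 55 V + 2 c$)
$G{\left(2,\left(-1 - 3\right)^{2} \right)} \left(-1 - 1\right) = \left(- 55 \left(-1 - 3\right)^{2} + 2 \cdot 2\right) \left(-1 - 1\right) = \left(- 55 \left(-4\right)^{2} + 4\right) \left(-2\right) = \left(\left(-55\right) 16 + 4\right) \left(-2\right) = \left(-880 + 4\right) \left(-2\right) = \left(-876\right) \left(-2\right) = 1752$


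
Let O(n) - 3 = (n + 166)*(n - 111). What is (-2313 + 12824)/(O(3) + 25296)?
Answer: 10511/7047 ≈ 1.4916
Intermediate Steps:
O(n) = 3 + (-111 + n)*(166 + n) (O(n) = 3 + (n + 166)*(n - 111) = 3 + (166 + n)*(-111 + n) = 3 + (-111 + n)*(166 + n))
(-2313 + 12824)/(O(3) + 25296) = (-2313 + 12824)/((-18423 + 3**2 + 55*3) + 25296) = 10511/((-18423 + 9 + 165) + 25296) = 10511/(-18249 + 25296) = 10511/7047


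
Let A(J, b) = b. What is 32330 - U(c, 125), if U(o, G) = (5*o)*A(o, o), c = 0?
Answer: 32330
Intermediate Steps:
U(o, G) = 5*o² (U(o, G) = (5*o)*o = 5*o²)
32330 - U(c, 125) = 32330 - 5*0² = 32330 - 5*0 = 32330 - 1*0 = 32330 + 0 = 32330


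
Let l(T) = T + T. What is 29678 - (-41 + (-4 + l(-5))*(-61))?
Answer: 28865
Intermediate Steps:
l(T) = 2*T
29678 - (-41 + (-4 + l(-5))*(-61)) = 29678 - (-41 + (-4 + 2*(-5))*(-61)) = 29678 - (-41 + (-4 - 10)*(-61)) = 29678 - (-41 - 14*(-61)) = 29678 - (-41 + 854) = 29678 - 1*813 = 29678 - 813 = 28865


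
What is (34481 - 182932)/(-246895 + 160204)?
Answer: 148451/86691 ≈ 1.7124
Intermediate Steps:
(34481 - 182932)/(-246895 + 160204) = -148451/(-86691) = -148451*(-1/86691) = 148451/86691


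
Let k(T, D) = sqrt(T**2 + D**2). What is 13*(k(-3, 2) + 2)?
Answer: 26 + 13*sqrt(13) ≈ 72.872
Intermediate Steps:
k(T, D) = sqrt(D**2 + T**2)
13*(k(-3, 2) + 2) = 13*(sqrt(2**2 + (-3)**2) + 2) = 13*(sqrt(4 + 9) + 2) = 13*(sqrt(13) + 2) = 13*(2 + sqrt(13)) = 26 + 13*sqrt(13)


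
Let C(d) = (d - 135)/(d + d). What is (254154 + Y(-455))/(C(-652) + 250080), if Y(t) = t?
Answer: 330823496/326105107 ≈ 1.0145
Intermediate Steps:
C(d) = (-135 + d)/(2*d) (C(d) = (-135 + d)/((2*d)) = (-135 + d)*(1/(2*d)) = (-135 + d)/(2*d))
(254154 + Y(-455))/(C(-652) + 250080) = (254154 - 455)/((1/2)*(-135 - 652)/(-652) + 250080) = 253699/((1/2)*(-1/652)*(-787) + 250080) = 253699/(787/1304 + 250080) = 253699/(326105107/1304) = 253699*(1304/326105107) = 330823496/326105107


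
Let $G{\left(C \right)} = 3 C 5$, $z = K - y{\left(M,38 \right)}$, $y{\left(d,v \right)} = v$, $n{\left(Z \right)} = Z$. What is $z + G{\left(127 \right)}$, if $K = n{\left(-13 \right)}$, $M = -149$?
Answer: $1854$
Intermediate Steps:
$K = -13$
$z = -51$ ($z = -13 - 38 = -51$)
$G{\left(C \right)} = 15 C$
$z + G{\left(127 \right)} = -51 + 15 \cdot 127 = -51 + 1905 = 1854$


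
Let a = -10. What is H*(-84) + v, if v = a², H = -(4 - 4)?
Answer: 100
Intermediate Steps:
H = 0 (H = -1*0 = 0)
v = 100 (v = (-10)² = 100)
H*(-84) + v = 0*(-84) + 100 = 0 + 100 = 100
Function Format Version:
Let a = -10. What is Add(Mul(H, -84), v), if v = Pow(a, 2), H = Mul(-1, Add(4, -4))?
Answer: 100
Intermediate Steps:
H = 0 (H = Mul(-1, 0) = 0)
v = 100 (v = Pow(-10, 2) = 100)
Add(Mul(H, -84), v) = Add(Mul(0, -84), 100) = Add(0, 100) = 100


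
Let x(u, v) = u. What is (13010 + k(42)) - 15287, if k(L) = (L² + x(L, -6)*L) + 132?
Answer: 1383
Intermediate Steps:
k(L) = 132 + 2*L² (k(L) = (L² + L*L) + 132 = (L² + L²) + 132 = 2*L² + 132 = 132 + 2*L²)
(13010 + k(42)) - 15287 = (13010 + (132 + 2*42²)) - 15287 = (13010 + (132 + 2*1764)) - 15287 = (13010 + (132 + 3528)) - 15287 = (13010 + 3660) - 15287 = 16670 - 15287 = 1383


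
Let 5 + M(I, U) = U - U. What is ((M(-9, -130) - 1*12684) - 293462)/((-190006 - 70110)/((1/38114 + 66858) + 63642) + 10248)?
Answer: -1522757417733151/50962377445024 ≈ -29.880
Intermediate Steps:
M(I, U) = -5 (M(I, U) = -5 + (U - U) = -5 + 0 = -5)
((M(-9, -130) - 1*12684) - 293462)/((-190006 - 70110)/((1/38114 + 66858) + 63642) + 10248) = ((-5 - 1*12684) - 293462)/((-190006 - 70110)/((1/38114 + 66858) + 63642) + 10248) = ((-5 - 12684) - 293462)/(-260116/((1/38114 + 66858) + 63642) + 10248) = (-12689 - 293462)/(-260116/(2548225813/38114 + 63642) + 10248) = -306151/(-260116/4973877001/38114 + 10248) = -306151/(-260116*38114/4973877001 + 10248) = -306151/(-9914061224/4973877001 + 10248) = -306151/50962377445024/4973877001 = -306151*4973877001/50962377445024 = -1522757417733151/50962377445024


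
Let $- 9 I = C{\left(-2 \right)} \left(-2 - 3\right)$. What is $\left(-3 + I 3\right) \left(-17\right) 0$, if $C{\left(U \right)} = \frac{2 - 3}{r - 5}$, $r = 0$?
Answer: $0$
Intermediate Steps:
$C{\left(U \right)} = \frac{1}{5}$ ($C{\left(U \right)} = \frac{2 - 3}{0 - 5} = - \frac{1}{-5} = \left(-1\right) \left(- \frac{1}{5}\right) = \frac{1}{5}$)
$I = \frac{1}{9}$ ($I = - \frac{\frac{1}{5} \left(-2 - 3\right)}{9} = - \frac{\frac{1}{5} \left(-5\right)}{9} = \left(- \frac{1}{9}\right) \left(-1\right) = \frac{1}{9} \approx 0.11111$)
$\left(-3 + I 3\right) \left(-17\right) 0 = \left(-3 + \frac{1}{9} \cdot 3\right) \left(-17\right) 0 = \left(-3 + \frac{1}{3}\right) \left(-17\right) 0 = \left(- \frac{8}{3}\right) \left(-17\right) 0 = \frac{136}{3} \cdot 0 = 0$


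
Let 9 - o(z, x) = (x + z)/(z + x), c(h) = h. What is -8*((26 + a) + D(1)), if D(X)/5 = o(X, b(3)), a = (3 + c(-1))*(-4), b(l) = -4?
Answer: -464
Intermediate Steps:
o(z, x) = 8 (o(z, x) = 9 - (x + z)/(z + x) = 9 - (x + z)/(x + z) = 9 - 1*1 = 9 - 1 = 8)
a = -8 (a = (3 - 1)*(-4) = 2*(-4) = -8)
D(X) = 40 (D(X) = 5*8 = 40)
-8*((26 + a) + D(1)) = -8*((26 - 8) + 40) = -8*(18 + 40) = -8*58 = -464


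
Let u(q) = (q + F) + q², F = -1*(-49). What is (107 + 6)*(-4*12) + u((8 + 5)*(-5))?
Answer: -1215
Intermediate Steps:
F = 49
u(q) = 49 + q + q² (u(q) = (q + 49) + q² = (49 + q) + q² = 49 + q + q²)
(107 + 6)*(-4*12) + u((8 + 5)*(-5)) = (107 + 6)*(-4*12) + (49 + (8 + 5)*(-5) + ((8 + 5)*(-5))²) = 113*(-48) + (49 + 13*(-5) + (13*(-5))²) = -5424 + (49 - 65 + (-65)²) = -5424 + (49 - 65 + 4225) = -5424 + 4209 = -1215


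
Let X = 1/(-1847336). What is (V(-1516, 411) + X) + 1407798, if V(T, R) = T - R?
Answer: 2597116109655/1847336 ≈ 1.4059e+6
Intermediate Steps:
X = -1/1847336 ≈ -5.4132e-7
(V(-1516, 411) + X) + 1407798 = ((-1516 - 1*411) - 1/1847336) + 1407798 = ((-1516 - 411) - 1/1847336) + 1407798 = (-1927 - 1/1847336) + 1407798 = -3559816473/1847336 + 1407798 = 2597116109655/1847336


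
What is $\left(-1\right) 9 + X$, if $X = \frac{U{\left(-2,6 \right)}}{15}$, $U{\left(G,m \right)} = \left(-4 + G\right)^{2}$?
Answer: $- \frac{33}{5} \approx -6.6$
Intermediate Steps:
$X = \frac{12}{5}$ ($X = \frac{\left(-4 - 2\right)^{2}}{15} = \left(-6\right)^{2} \cdot \frac{1}{15} = 36 \cdot \frac{1}{15} = \frac{12}{5} \approx 2.4$)
$\left(-1\right) 9 + X = \left(-1\right) 9 + \frac{12}{5} = -9 + \frac{12}{5} = - \frac{33}{5}$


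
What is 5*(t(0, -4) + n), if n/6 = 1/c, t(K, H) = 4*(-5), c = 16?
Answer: -785/8 ≈ -98.125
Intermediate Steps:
t(K, H) = -20
n = 3/8 (n = 6/16 = 6*(1/16) = 3/8 ≈ 0.37500)
5*(t(0, -4) + n) = 5*(-20 + 3/8) = 5*(-157/8) = -785/8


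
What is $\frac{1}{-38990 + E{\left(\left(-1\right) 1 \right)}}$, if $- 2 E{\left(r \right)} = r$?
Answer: $- \frac{2}{77979} \approx -2.5648 \cdot 10^{-5}$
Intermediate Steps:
$E{\left(r \right)} = - \frac{r}{2}$
$\frac{1}{-38990 + E{\left(\left(-1\right) 1 \right)}} = \frac{1}{-38990 - \frac{\left(-1\right) 1}{2}} = \frac{1}{-38990 - - \frac{1}{2}} = \frac{1}{-38990 + \frac{1}{2}} = \frac{1}{- \frac{77979}{2}} = - \frac{2}{77979}$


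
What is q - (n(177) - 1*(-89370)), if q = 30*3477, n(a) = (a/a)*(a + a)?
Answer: 14586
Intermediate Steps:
n(a) = 2*a (n(a) = 1*(2*a) = 2*a)
q = 104310
q - (n(177) - 1*(-89370)) = 104310 - (2*177 - 1*(-89370)) = 104310 - (354 + 89370) = 104310 - 1*89724 = 104310 - 89724 = 14586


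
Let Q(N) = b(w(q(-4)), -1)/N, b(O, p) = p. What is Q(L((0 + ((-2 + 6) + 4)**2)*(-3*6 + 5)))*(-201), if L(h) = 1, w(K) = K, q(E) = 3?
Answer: 201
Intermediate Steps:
Q(N) = -1/N
Q(L((0 + ((-2 + 6) + 4)**2)*(-3*6 + 5)))*(-201) = -1/1*(-201) = -1*1*(-201) = -1*(-201) = 201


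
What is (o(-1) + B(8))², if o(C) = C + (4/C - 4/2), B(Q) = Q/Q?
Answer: 36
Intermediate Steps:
B(Q) = 1
o(C) = -2 + C + 4/C (o(C) = C + (4/C - 4*½) = C + (4/C - 2) = C + (-2 + 4/C) = -2 + C + 4/C)
(o(-1) + B(8))² = ((-2 - 1 + 4/(-1)) + 1)² = ((-2 - 1 + 4*(-1)) + 1)² = ((-2 - 1 - 4) + 1)² = (-7 + 1)² = (-6)² = 36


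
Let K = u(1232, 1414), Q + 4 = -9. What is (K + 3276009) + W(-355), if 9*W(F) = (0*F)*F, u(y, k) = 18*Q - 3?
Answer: 3275772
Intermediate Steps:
Q = -13 (Q = -4 - 9 = -13)
u(y, k) = -237 (u(y, k) = 18*(-13) - 3 = -234 - 3 = -237)
K = -237
W(F) = 0 (W(F) = ((0*F)*F)/9 = (0*F)/9 = (1/9)*0 = 0)
(K + 3276009) + W(-355) = (-237 + 3276009) + 0 = 3275772 + 0 = 3275772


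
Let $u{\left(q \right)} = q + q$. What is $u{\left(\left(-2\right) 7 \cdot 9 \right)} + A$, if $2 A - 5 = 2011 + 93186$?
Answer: $47349$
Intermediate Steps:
$u{\left(q \right)} = 2 q$
$A = 47601$ ($A = \frac{5}{2} + \frac{2011 + 93186}{2} = \frac{5}{2} + \frac{1}{2} \cdot 95197 = \frac{5}{2} + \frac{95197}{2} = 47601$)
$u{\left(\left(-2\right) 7 \cdot 9 \right)} + A = 2 \left(-2\right) 7 \cdot 9 + 47601 = 2 \left(\left(-14\right) 9\right) + 47601 = 2 \left(-126\right) + 47601 = -252 + 47601 = 47349$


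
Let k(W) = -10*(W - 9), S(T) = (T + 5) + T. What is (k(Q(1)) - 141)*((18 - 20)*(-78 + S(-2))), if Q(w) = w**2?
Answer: -9394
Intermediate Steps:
S(T) = 5 + 2*T (S(T) = (5 + T) + T = 5 + 2*T)
k(W) = 90 - 10*W (k(W) = -10*(-9 + W) = 90 - 10*W)
(k(Q(1)) - 141)*((18 - 20)*(-78 + S(-2))) = ((90 - 10*1**2) - 141)*((18 - 20)*(-78 + (5 + 2*(-2)))) = ((90 - 10*1) - 141)*(-2*(-78 + (5 - 4))) = ((90 - 10) - 141)*(-2*(-78 + 1)) = (80 - 141)*(-2*(-77)) = -61*154 = -9394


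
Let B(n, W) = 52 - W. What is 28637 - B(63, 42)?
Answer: 28627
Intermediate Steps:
28637 - B(63, 42) = 28637 - (52 - 1*42) = 28637 - (52 - 42) = 28637 - 1*10 = 28637 - 10 = 28627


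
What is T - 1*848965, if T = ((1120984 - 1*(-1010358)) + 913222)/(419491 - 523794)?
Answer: -88552640959/104303 ≈ -8.4899e+5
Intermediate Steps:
T = -3044564/104303 (T = ((1120984 + 1010358) + 913222)/(-104303) = (2131342 + 913222)*(-1/104303) = 3044564*(-1/104303) = -3044564/104303 ≈ -29.190)
T - 1*848965 = -3044564/104303 - 1*848965 = -3044564/104303 - 848965 = -88552640959/104303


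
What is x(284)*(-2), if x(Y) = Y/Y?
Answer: -2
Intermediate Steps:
x(Y) = 1
x(284)*(-2) = 1*(-2) = -2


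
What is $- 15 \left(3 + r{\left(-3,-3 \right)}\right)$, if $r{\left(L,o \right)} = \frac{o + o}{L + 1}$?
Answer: $-90$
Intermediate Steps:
$r{\left(L,o \right)} = \frac{2 o}{1 + L}$
$- 15 \left(3 + r{\left(-3,-3 \right)}\right) = - 15 \left(3 + 2 \left(-3\right) \frac{1}{1 - 3}\right) = - 15 \left(3 + 2 \left(-3\right) \frac{1}{-2}\right) = - 15 \left(3 + 2 \left(-3\right) \left(- \frac{1}{2}\right)\right) = - 15 \left(3 + 3\right) = \left(-15\right) 6 = -90$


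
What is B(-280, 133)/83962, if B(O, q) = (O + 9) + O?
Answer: -551/83962 ≈ -0.0065625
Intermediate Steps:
B(O, q) = 9 + 2*O (B(O, q) = (9 + O) + O = 9 + 2*O)
B(-280, 133)/83962 = (9 + 2*(-280))/83962 = (9 - 560)*(1/83962) = -551*1/83962 = -551/83962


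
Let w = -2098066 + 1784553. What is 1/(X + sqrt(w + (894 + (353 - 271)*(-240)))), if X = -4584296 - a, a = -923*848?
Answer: -3801592/14452102066763 - I*sqrt(332299)/14452102066763 ≈ -2.6305e-7 - 3.9887e-11*I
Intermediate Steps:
w = -313513
a = -782704
X = -3801592 (X = -4584296 - 1*(-782704) = -4584296 + 782704 = -3801592)
1/(X + sqrt(w + (894 + (353 - 271)*(-240)))) = 1/(-3801592 + sqrt(-313513 + (894 + (353 - 271)*(-240)))) = 1/(-3801592 + sqrt(-313513 + (894 + 82*(-240)))) = 1/(-3801592 + sqrt(-313513 + (894 - 19680))) = 1/(-3801592 + sqrt(-313513 - 18786)) = 1/(-3801592 + sqrt(-332299)) = 1/(-3801592 + I*sqrt(332299))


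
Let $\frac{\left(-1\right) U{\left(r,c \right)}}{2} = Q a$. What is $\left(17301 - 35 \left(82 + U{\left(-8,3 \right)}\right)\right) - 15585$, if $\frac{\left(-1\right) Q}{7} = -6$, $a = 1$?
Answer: $1786$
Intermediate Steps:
$Q = 42$ ($Q = \left(-7\right) \left(-6\right) = 42$)
$U{\left(r,c \right)} = -84$ ($U{\left(r,c \right)} = - 2 \cdot 42 \cdot 1 = \left(-2\right) 42 = -84$)
$\left(17301 - 35 \left(82 + U{\left(-8,3 \right)}\right)\right) - 15585 = \left(17301 - 35 \left(82 - 84\right)\right) - 15585 = \left(17301 - -70\right) - 15585 = \left(17301 + 70\right) - 15585 = 17371 - 15585 = 1786$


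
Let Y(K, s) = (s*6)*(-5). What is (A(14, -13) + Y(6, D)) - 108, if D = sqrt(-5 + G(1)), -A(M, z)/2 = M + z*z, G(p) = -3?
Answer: -474 - 60*I*sqrt(2) ≈ -474.0 - 84.853*I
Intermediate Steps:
A(M, z) = -2*M - 2*z**2 (A(M, z) = -2*(M + z*z) = -2*(M + z**2) = -2*M - 2*z**2)
D = 2*I*sqrt(2) (D = sqrt(-5 - 3) = sqrt(-8) = 2*I*sqrt(2) ≈ 2.8284*I)
Y(K, s) = -30*s (Y(K, s) = (6*s)*(-5) = -30*s)
(A(14, -13) + Y(6, D)) - 108 = ((-2*14 - 2*(-13)**2) - 60*I*sqrt(2)) - 108 = ((-28 - 2*169) - 60*I*sqrt(2)) - 108 = ((-28 - 338) - 60*I*sqrt(2)) - 108 = (-366 - 60*I*sqrt(2)) - 108 = -474 - 60*I*sqrt(2)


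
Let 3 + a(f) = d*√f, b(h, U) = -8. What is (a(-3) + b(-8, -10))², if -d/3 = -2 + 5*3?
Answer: -4442 + 858*I*√3 ≈ -4442.0 + 1486.1*I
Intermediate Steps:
d = -39 (d = -3*(-2 + 5*3) = -3*(-2 + 15) = -3*13 = -39)
a(f) = -3 - 39*√f
(a(-3) + b(-8, -10))² = ((-3 - 39*I*√3) - 8)² = (-11 - 39*I*√3)²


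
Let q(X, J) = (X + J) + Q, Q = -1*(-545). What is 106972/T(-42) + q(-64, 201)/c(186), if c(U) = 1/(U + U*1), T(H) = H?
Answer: 5274298/21 ≈ 2.5116e+5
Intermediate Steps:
Q = 545
c(U) = 1/(2*U) (c(U) = 1/(U + U) = 1/(2*U))
q(X, J) = 545 + J + X (q(X, J) = (X + J) + 545 = (J + X) + 545 = 545 + J + X)
106972/T(-42) + q(-64, 201)/c(186) = 106972/(-42) + (545 + 201 - 64)/(((1/2)/186)) = 106972*(-1/42) + 682/(((1/2)*(1/186))) = -53486/21 + 682/(1/372) = -53486/21 + 682*372 = -53486/21 + 253704 = 5274298/21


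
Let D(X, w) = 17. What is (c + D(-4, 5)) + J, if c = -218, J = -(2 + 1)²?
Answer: -210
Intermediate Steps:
J = -9 (J = -1*3² = -1*9 = -9)
(c + D(-4, 5)) + J = (-218 + 17) - 9 = -201 - 9 = -210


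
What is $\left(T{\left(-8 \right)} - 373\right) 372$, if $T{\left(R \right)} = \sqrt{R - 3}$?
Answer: $-138756 + 372 i \sqrt{11} \approx -1.3876 \cdot 10^{5} + 1233.8 i$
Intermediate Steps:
$T{\left(R \right)} = \sqrt{-3 + R}$
$\left(T{\left(-8 \right)} - 373\right) 372 = \left(\sqrt{-3 - 8} - 373\right) 372 = \left(\sqrt{-11} - 373\right) 372 = \left(i \sqrt{11} - 373\right) 372 = \left(-373 + i \sqrt{11}\right) 372 = -138756 + 372 i \sqrt{11}$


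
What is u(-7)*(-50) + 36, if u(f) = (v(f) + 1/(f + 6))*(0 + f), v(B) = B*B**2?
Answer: -120364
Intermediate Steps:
v(B) = B**3
u(f) = f*(f**3 + 1/(6 + f)) (u(f) = (f**3 + 1/(f + 6))*(0 + f) = (f**3 + 1/(6 + f))*f = f*(f**3 + 1/(6 + f)))
u(-7)*(-50) + 36 = ((-7 + (-7)**5 + 6*(-7)**4)/(6 - 7))*(-50) + 36 = ((-7 - 16807 + 6*2401)/(-1))*(-50) + 36 = -(-7 - 16807 + 14406)*(-50) + 36 = -1*(-2408)*(-50) + 36 = 2408*(-50) + 36 = -120400 + 36 = -120364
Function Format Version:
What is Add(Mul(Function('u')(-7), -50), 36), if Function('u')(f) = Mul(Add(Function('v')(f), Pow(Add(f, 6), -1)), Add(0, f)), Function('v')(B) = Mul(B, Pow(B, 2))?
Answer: -120364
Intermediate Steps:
Function('v')(B) = Pow(B, 3)
Function('u')(f) = Mul(f, Add(Pow(f, 3), Pow(Add(6, f), -1))) (Function('u')(f) = Mul(Add(Pow(f, 3), Pow(Add(f, 6), -1)), Add(0, f)) = Mul(Add(Pow(f, 3), Pow(Add(6, f), -1)), f) = Mul(f, Add(Pow(f, 3), Pow(Add(6, f), -1))))
Add(Mul(Function('u')(-7), -50), 36) = Add(Mul(Mul(Pow(Add(6, -7), -1), Add(-7, Pow(-7, 5), Mul(6, Pow(-7, 4)))), -50), 36) = Add(Mul(Mul(Pow(-1, -1), Add(-7, -16807, Mul(6, 2401))), -50), 36) = Add(Mul(Mul(-1, Add(-7, -16807, 14406)), -50), 36) = Add(Mul(Mul(-1, -2408), -50), 36) = Add(Mul(2408, -50), 36) = Add(-120400, 36) = -120364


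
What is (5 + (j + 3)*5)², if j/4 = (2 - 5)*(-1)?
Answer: 6400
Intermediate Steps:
j = 12 (j = 4*((2 - 5)*(-1)) = 4*(-3*(-1)) = 4*3 = 12)
(5 + (j + 3)*5)² = (5 + (12 + 3)*5)² = (5 + 15*5)² = (5 + 75)² = 80² = 6400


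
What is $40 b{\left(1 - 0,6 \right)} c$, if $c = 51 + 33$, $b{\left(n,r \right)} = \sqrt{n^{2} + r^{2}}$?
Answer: $3360 \sqrt{37} \approx 20438.0$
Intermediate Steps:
$c = 84$
$40 b{\left(1 - 0,6 \right)} c = 40 \sqrt{\left(1 - 0\right)^{2} + 6^{2}} \cdot 84 = 40 \sqrt{\left(1 + 0\right)^{2} + 36} \cdot 84 = 40 \sqrt{1^{2} + 36} \cdot 84 = 40 \sqrt{1 + 36} \cdot 84 = 40 \sqrt{37} \cdot 84 = 3360 \sqrt{37}$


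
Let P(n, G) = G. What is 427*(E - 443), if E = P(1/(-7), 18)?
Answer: -181475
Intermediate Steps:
E = 18
427*(E - 443) = 427*(18 - 443) = 427*(-425) = -181475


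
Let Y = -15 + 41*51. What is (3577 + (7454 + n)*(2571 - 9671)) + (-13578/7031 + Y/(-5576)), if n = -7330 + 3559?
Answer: -256259848884543/9801214 ≈ -2.6146e+7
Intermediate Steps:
Y = 2076 (Y = -15 + 2091 = 2076)
n = -3771
(3577 + (7454 + n)*(2571 - 9671)) + (-13578/7031 + Y/(-5576)) = (3577 + (7454 - 3771)*(2571 - 9671)) + (-13578/7031 + 2076/(-5576)) = (3577 + 3683*(-7100)) + (-13578*1/7031 + 2076*(-1/5576)) = (3577 - 26149300) + (-13578/7031 - 519/1394) = -26145723 - 22576821/9801214 = -256259848884543/9801214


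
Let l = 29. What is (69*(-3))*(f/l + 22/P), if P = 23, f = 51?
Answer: -16299/29 ≈ -562.03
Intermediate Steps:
(69*(-3))*(f/l + 22/P) = (69*(-3))*(51/29 + 22/23) = -207*(51*(1/29) + 22*(1/23)) = -207*(51/29 + 22/23) = -207*1811/667 = -16299/29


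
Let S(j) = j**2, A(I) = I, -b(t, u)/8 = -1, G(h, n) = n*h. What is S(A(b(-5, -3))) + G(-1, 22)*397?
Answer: -8670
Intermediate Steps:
G(h, n) = h*n
b(t, u) = 8 (b(t, u) = -8*(-1) = 8)
S(A(b(-5, -3))) + G(-1, 22)*397 = 8**2 - 1*22*397 = 64 - 22*397 = 64 - 8734 = -8670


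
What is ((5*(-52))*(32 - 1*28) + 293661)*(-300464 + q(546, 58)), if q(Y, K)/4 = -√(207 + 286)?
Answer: -87922076144 - 1170484*√493 ≈ -8.7948e+10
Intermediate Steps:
q(Y, K) = -4*√493 (q(Y, K) = 4*(-√(207 + 286)) = 4*(-√493) = -4*√493)
((5*(-52))*(32 - 1*28) + 293661)*(-300464 + q(546, 58)) = ((5*(-52))*(32 - 1*28) + 293661)*(-300464 - 4*√493) = (-260*(32 - 28) + 293661)*(-300464 - 4*√493) = (-260*4 + 293661)*(-300464 - 4*√493) = (-1040 + 293661)*(-300464 - 4*√493) = 292621*(-300464 - 4*√493) = -87922076144 - 1170484*√493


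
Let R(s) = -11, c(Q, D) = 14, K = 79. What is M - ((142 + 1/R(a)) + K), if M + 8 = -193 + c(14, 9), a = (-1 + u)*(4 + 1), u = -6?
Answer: -4487/11 ≈ -407.91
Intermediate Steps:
a = -35 (a = (-1 - 6)*(4 + 1) = -7*5 = -35)
M = -187 (M = -8 + (-193 + 14) = -8 - 179 = -187)
M - ((142 + 1/R(a)) + K) = -187 - ((142 + 1/(-11)) + 79) = -187 - ((142 - 1/11) + 79) = -187 - (1561/11 + 79) = -187 - 1*2430/11 = -187 - 2430/11 = -4487/11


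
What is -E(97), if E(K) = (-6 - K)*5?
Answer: 515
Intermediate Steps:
E(K) = -30 - 5*K
-E(97) = -(-30 - 5*97) = -(-30 - 485) = -1*(-515) = 515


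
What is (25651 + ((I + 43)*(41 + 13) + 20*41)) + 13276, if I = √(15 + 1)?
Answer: 42285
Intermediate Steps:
I = 4 (I = √16 = 4)
(25651 + ((I + 43)*(41 + 13) + 20*41)) + 13276 = (25651 + ((4 + 43)*(41 + 13) + 20*41)) + 13276 = (25651 + (47*54 + 820)) + 13276 = (25651 + (2538 + 820)) + 13276 = (25651 + 3358) + 13276 = 29009 + 13276 = 42285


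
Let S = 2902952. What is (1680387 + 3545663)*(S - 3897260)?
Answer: -5196303323400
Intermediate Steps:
(1680387 + 3545663)*(S - 3897260) = (1680387 + 3545663)*(2902952 - 3897260) = 5226050*(-994308) = -5196303323400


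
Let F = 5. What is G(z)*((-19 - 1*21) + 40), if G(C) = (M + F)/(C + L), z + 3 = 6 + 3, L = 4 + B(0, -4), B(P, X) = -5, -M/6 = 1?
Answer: 0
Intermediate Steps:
M = -6 (M = -6*1 = -6)
L = -1 (L = 4 - 5 = -1)
z = 6 (z = -3 + (6 + 3) = -3 + 9 = 6)
G(C) = -1/(-1 + C) (G(C) = (-6 + 5)/(C - 1) = -1/(-1 + C))
G(z)*((-19 - 1*21) + 40) = (-1/(-1 + 6))*((-19 - 1*21) + 40) = (-1/5)*((-19 - 21) + 40) = (-1*⅕)*(-40 + 40) = -⅕*0 = 0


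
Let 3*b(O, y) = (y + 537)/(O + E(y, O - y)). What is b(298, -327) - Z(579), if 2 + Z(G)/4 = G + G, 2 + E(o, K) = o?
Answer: -143414/31 ≈ -4626.3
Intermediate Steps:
E(o, K) = -2 + o
b(O, y) = (537 + y)/(3*(-2 + O + y)) (b(O, y) = ((y + 537)/(O + (-2 + y)))/3 = ((537 + y)/(-2 + O + y))/3 = (537 + y)/(3*(-2 + O + y)))
Z(G) = -8 + 8*G (Z(G) = -8 + 4*(G + G) = -8 + 4*(2*G) = -8 + 8*G)
b(298, -327) - Z(579) = (179 + (⅓)*(-327))/(-2 + 298 - 327) - (-8 + 8*579) = (179 - 109)/(-31) - (-8 + 4632) = -1/31*70 - 1*4624 = -70/31 - 4624 = -143414/31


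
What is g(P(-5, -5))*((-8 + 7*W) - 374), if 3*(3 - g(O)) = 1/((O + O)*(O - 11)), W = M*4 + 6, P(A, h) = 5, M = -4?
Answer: -61133/45 ≈ -1358.5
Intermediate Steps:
W = -10 (W = -4*4 + 6 = -16 + 6 = -10)
g(O) = 3 - 1/(6*O*(-11 + O)) (g(O) = 3 - 1/((O - 11)*(O + O))/3 = 3 - 1/(2*O*(-11 + O))/3 = 3 - 1/(6*O*(-11 + O)))
g(P(-5, -5))*((-8 + 7*W) - 374) = ((1/6)*(-1 - 198*5 + 18*5**2)/(5*(-11 + 5)))*((-8 + 7*(-10)) - 374) = ((1/6)*(1/5)*(-1 - 990 + 18*25)/(-6))*((-8 - 70) - 374) = ((1/6)*(1/5)*(-1/6)*(-1 - 990 + 450))*(-78 - 374) = ((1/6)*(1/5)*(-1/6)*(-541))*(-452) = (541/180)*(-452) = -61133/45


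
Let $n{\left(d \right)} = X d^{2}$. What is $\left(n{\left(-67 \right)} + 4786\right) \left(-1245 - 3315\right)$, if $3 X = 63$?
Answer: $-451690800$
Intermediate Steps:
$X = 21$ ($X = \frac{1}{3} \cdot 63 = 21$)
$n{\left(d \right)} = 21 d^{2}$
$\left(n{\left(-67 \right)} + 4786\right) \left(-1245 - 3315\right) = \left(21 \left(-67\right)^{2} + 4786\right) \left(-1245 - 3315\right) = \left(21 \cdot 4489 + 4786\right) \left(-4560\right) = \left(94269 + 4786\right) \left(-4560\right) = 99055 \left(-4560\right) = -451690800$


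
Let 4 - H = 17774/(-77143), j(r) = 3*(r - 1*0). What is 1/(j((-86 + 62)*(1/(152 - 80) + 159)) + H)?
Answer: -77143/882883861 ≈ -8.7376e-5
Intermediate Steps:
j(r) = 3*r (j(r) = 3*(r + 0) = 3*r)
H = 326346/77143 (H = 4 - 17774/(-77143) = 4 - 17774*(-1)/77143 = 4 - 1*(-17774/77143) = 4 + 17774/77143 = 326346/77143 ≈ 4.2304)
1/(j((-86 + 62)*(1/(152 - 80) + 159)) + H) = 1/(3*((-86 + 62)*(1/(152 - 80) + 159)) + 326346/77143) = 1/(3*(-24*(1/72 + 159)) + 326346/77143) = 1/(3*(-24*11449/72) + 326346/77143) = 1/(3*(-11449/3) + 326346/77143) = 1/(-11449 + 326346/77143) = 1/(-882883861/77143) = -77143/882883861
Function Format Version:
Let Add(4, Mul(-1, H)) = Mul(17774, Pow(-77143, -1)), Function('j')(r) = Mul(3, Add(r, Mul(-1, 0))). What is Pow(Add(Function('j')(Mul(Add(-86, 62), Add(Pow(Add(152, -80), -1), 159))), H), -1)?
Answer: Rational(-77143, 882883861) ≈ -8.7376e-5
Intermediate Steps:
Function('j')(r) = Mul(3, r) (Function('j')(r) = Mul(3, Add(r, 0)) = Mul(3, r))
H = Rational(326346, 77143) (H = Add(4, Mul(-1, Mul(17774, Pow(-77143, -1)))) = Add(4, Mul(-1, Mul(17774, Rational(-1, 77143)))) = Add(4, Mul(-1, Rational(-17774, 77143))) = Add(4, Rational(17774, 77143)) = Rational(326346, 77143) ≈ 4.2304)
Pow(Add(Function('j')(Mul(Add(-86, 62), Add(Pow(Add(152, -80), -1), 159))), H), -1) = Pow(Add(Mul(3, Mul(Add(-86, 62), Add(Pow(Add(152, -80), -1), 159))), Rational(326346, 77143)), -1) = Pow(Add(Mul(3, Mul(-24, Add(Pow(72, -1), 159))), Rational(326346, 77143)), -1) = Pow(Add(Mul(3, Mul(-24, Add(Rational(1, 72), 159))), Rational(326346, 77143)), -1) = Pow(Add(Mul(3, Mul(-24, Rational(11449, 72))), Rational(326346, 77143)), -1) = Pow(Add(Mul(3, Rational(-11449, 3)), Rational(326346, 77143)), -1) = Pow(Add(-11449, Rational(326346, 77143)), -1) = Pow(Rational(-882883861, 77143), -1) = Rational(-77143, 882883861)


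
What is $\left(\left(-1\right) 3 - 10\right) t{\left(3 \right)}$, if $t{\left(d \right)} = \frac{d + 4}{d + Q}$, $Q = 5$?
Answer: $- \frac{91}{8} \approx -11.375$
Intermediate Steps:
$t{\left(d \right)} = \frac{4 + d}{5 + d}$ ($t{\left(d \right)} = \frac{d + 4}{d + 5} = \frac{4 + d}{5 + d}$)
$\left(\left(-1\right) 3 - 10\right) t{\left(3 \right)} = \left(\left(-1\right) 3 - 10\right) \frac{4 + 3}{5 + 3} = \left(-3 - 10\right) \frac{1}{8} \cdot 7 = - 13 \cdot \frac{1}{8} \cdot 7 = \left(-13\right) \frac{7}{8} = - \frac{91}{8}$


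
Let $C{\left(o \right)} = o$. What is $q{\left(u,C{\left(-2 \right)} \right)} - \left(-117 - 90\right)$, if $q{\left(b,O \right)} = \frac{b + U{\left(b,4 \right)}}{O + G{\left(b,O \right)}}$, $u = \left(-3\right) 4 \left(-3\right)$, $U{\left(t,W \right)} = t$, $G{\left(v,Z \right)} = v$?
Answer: $\frac{3555}{17} \approx 209.12$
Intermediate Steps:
$u = 36$ ($u = \left(-12\right) \left(-3\right) = 36$)
$q{\left(b,O \right)} = \frac{2 b}{O + b}$ ($q{\left(b,O \right)} = \frac{b + b}{O + b} = \frac{2 b}{O + b}$)
$q{\left(u,C{\left(-2 \right)} \right)} - \left(-117 - 90\right) = 2 \cdot 36 \frac{1}{-2 + 36} - \left(-117 - 90\right) = 2 \cdot 36 \cdot \frac{1}{34} - \left(-117 - 90\right) = 2 \cdot 36 \cdot \frac{1}{34} - -207 = \frac{36}{17} + 207 = \frac{3555}{17}$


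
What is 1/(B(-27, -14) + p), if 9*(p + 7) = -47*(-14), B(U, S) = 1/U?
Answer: 27/1784 ≈ 0.015135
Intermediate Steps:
p = 595/9 (p = -7 + (-47*(-14))/9 = -7 + (⅑)*658 = -7 + 658/9 = 595/9 ≈ 66.111)
1/(B(-27, -14) + p) = 1/(1/(-27) + 595/9) = 1/(-1/27 + 595/9) = 1/(1784/27) = 27/1784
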